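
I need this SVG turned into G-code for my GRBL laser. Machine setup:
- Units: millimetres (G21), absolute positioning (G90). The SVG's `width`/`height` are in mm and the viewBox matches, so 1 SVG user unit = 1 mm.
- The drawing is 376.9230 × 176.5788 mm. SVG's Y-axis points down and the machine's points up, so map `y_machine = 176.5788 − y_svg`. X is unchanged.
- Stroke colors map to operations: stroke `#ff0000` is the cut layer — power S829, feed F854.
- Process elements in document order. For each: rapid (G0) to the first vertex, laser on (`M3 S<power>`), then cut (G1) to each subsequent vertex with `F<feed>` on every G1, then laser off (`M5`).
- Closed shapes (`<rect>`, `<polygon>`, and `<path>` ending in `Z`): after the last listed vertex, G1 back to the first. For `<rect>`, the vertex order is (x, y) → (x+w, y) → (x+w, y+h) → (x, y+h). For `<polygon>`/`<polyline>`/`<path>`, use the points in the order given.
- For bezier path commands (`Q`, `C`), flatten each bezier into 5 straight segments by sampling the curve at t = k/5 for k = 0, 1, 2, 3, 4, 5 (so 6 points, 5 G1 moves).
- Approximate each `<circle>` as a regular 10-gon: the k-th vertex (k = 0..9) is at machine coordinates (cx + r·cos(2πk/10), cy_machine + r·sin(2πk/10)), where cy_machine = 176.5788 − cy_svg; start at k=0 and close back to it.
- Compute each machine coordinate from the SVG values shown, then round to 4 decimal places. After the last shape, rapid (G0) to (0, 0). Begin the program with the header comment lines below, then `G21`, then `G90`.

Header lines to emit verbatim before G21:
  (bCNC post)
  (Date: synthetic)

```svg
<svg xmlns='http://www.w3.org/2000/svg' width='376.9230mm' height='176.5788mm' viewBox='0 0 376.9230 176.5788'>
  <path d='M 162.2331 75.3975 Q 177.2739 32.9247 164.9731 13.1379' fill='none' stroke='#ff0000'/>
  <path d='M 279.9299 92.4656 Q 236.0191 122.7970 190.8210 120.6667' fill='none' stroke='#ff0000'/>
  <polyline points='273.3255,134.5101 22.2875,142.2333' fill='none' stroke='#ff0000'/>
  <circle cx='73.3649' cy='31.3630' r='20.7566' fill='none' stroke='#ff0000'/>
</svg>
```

viewBox `0 0 376.9230 176.5788` with mm width/height → 1 unit = 1 mm. Flip: y_m = 176.5788 − y_svg.

**Shape 1** — `<path>` quadratic bezier, stroke `#ff0000` → cut (S829, F854). Control points (SVG): P0=(162.2331,75.3975), P1=(177.2739,32.9247), P2=(164.9731,13.1379); sampled at t=k/5. Machine vertices: (162.2331,101.1813) → (167.1558,117.2630) → (169.8911,131.5298) → (170.4391,143.9817) → (168.7998,154.6187) → (164.9731,163.4409). Open path.

**Shape 2** — `<path>` quadratic bezier, stroke `#ff0000` → cut (S829, F854). Control points (SVG): P0=(279.9299,92.4656), P1=(236.0191,122.7970), P2=(190.8210,120.6667); sampled at t=k/5. Machine vertices: (279.9299,84.1132) → (262.3141,73.2791) → (244.5953,65.0420) → (226.7735,59.4017) → (208.8487,56.3584) → (190.8210,55.9121). Open path.

**Shape 3** — `<polyline>` line segment, stroke `#ff0000` → cut (S829, F854). Machine vertices: (273.3255,42.0687) → (22.2875,34.3455). Open path.

**Shape 4** — `<circle>` circle, stroke `#ff0000` → cut (S829, F854). Machine vertices: (94.1215,145.2158) → (90.1573,157.4162) → (79.7790,164.9565) → (66.9508,164.9565) → (56.5725,157.4162) → (52.6083,145.2158) → (56.5725,133.0154) → (66.9508,125.4751) → (79.7790,125.4751) → (90.1573,133.0154) → (94.1215,145.2158). Closed: final G1 returns to the first vertex.

(bCNC post)
(Date: synthetic)
G21
G90
G0 X162.2331 Y101.1813
M3 S829
G1 X167.1558 Y117.2630 F854
G1 X169.8911 Y131.5298 F854
G1 X170.4391 Y143.9817 F854
G1 X168.7998 Y154.6187 F854
G1 X164.9731 Y163.4409 F854
M5
G0 X279.9299 Y84.1132
M3 S829
G1 X262.3141 Y73.2791 F854
G1 X244.5953 Y65.0420 F854
G1 X226.7735 Y59.4017 F854
G1 X208.8487 Y56.3584 F854
G1 X190.8210 Y55.9121 F854
M5
G0 X273.3255 Y42.0687
M3 S829
G1 X22.2875 Y34.3455 F854
M5
G0 X94.1215 Y145.2158
M3 S829
G1 X90.1573 Y157.4162 F854
G1 X79.7790 Y164.9565 F854
G1 X66.9508 Y164.9565 F854
G1 X56.5725 Y157.4162 F854
G1 X52.6083 Y145.2158 F854
G1 X56.5725 Y133.0154 F854
G1 X66.9508 Y125.4751 F854
G1 X79.7790 Y125.4751 F854
G1 X90.1573 Y133.0154 F854
G1 X94.1215 Y145.2158 F854
M5
G0 X0.0000 Y0.0000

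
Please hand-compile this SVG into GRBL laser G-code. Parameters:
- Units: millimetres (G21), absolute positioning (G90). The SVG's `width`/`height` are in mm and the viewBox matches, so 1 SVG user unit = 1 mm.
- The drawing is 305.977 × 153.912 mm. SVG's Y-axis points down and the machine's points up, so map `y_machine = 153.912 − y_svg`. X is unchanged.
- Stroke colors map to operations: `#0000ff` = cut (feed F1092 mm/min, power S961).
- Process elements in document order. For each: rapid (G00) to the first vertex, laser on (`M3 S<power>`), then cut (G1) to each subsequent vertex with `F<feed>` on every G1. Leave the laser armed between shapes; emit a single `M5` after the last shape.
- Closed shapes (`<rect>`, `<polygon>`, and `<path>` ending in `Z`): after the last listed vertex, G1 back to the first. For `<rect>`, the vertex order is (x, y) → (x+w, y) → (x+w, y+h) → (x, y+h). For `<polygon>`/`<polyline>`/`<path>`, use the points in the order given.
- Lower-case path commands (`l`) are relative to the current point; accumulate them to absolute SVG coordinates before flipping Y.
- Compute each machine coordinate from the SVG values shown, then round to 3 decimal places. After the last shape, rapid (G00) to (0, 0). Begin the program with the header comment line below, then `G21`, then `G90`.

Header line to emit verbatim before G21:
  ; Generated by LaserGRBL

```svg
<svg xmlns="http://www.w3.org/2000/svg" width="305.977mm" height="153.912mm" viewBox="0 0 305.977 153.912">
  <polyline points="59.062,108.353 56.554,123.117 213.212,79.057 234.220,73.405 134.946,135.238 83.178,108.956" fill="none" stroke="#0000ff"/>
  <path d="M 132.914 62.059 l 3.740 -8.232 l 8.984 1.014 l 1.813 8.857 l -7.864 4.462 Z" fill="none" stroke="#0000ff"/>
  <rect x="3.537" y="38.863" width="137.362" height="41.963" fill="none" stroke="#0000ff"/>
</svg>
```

; Generated by LaserGRBL
G21
G90
G00 X59.062 Y45.559
M3 S961
G1 X56.554 Y30.795 F1092
G1 X213.212 Y74.855 F1092
G1 X234.220 Y80.507 F1092
G1 X134.946 Y18.674 F1092
G1 X83.178 Y44.956 F1092
G00 X132.914 Y91.853
M3 S961
G1 X136.654 Y100.085 F1092
G1 X145.638 Y99.071 F1092
G1 X147.451 Y90.214 F1092
G1 X139.587 Y85.752 F1092
G1 X132.914 Y91.853 F1092
G00 X3.537 Y115.049
M3 S961
G1 X140.899 Y115.049 F1092
G1 X140.899 Y73.086 F1092
G1 X3.537 Y73.086 F1092
G1 X3.537 Y115.049 F1092
M5
G00 X0.000 Y0.000

1 u = 1 mm; y_m = 153.912 − y.

[1] `<polyline>` open polyline, #0000ff→cut S961 F1092: (59.062,45.559) → (56.554,30.795) → (213.212,74.855) → (234.220,80.507) → (134.946,18.674) → (83.178,44.956)

[2] `<path>` regular polygon, #0000ff→cut S961 F1092: (132.914,91.853) → (136.654,100.085) → (145.638,99.071) → (147.451,90.214) → (139.587,85.752) → (132.914,91.853) (closed)

[3] `<rect>` rectangle, #0000ff→cut S961 F1092: (3.537,115.049) → (140.899,115.049) → (140.899,73.086) → (3.537,73.086) → (3.537,115.049) (closed)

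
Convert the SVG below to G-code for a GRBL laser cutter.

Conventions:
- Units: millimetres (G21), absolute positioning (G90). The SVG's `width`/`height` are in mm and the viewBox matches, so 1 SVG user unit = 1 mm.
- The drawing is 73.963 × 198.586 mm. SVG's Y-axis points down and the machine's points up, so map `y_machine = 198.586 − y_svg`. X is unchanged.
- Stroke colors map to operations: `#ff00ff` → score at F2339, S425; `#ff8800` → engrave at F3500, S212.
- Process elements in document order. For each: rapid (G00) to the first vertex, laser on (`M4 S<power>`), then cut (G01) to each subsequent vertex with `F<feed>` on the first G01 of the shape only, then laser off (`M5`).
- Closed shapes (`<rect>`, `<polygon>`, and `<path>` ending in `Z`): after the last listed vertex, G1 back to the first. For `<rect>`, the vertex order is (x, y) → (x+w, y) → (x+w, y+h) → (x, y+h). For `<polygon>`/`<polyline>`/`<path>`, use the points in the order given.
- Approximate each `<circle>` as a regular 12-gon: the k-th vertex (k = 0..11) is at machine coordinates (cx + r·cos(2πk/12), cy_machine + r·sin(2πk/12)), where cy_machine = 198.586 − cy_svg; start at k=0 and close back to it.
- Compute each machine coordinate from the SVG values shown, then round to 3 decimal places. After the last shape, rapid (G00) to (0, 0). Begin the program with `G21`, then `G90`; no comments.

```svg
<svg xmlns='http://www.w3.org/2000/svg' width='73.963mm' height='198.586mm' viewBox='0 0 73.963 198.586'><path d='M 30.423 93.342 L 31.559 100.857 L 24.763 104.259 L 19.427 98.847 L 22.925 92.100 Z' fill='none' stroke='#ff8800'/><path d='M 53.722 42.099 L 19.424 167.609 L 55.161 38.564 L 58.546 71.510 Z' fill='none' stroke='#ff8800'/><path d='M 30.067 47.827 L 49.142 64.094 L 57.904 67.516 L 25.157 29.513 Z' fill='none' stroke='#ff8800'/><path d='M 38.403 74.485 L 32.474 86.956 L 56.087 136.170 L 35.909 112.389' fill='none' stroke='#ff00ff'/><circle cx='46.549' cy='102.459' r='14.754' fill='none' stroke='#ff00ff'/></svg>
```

Since the viewBox matches the mm dimensions, user units are millimetres directly. The only transform is the Y-flip y_m = 198.586 − y_svg.

Shape 1 is a regular polygon drawn with `<path>`. Its stroke #ff8800 means engrave at S212, F3500. After flipping Y the toolpath is (30.423,105.244) → (31.559,97.729) → (24.763,94.327) → (19.427,99.739) → (22.925,106.486) → (30.423,105.244), returning to the start.

Shape 2 is a closed polygon drawn with `<path>`. Its stroke #ff8800 means engrave at S212, F3500. After flipping Y the toolpath is (53.722,156.487) → (19.424,30.977) → (55.161,160.022) → (58.546,127.076) → (53.722,156.487), returning to the start.

Shape 3 is a closed polygon drawn with `<path>`. Its stroke #ff8800 means engrave at S212, F3500. After flipping Y the toolpath is (30.067,150.759) → (49.142,134.492) → (57.904,131.070) → (25.157,169.073) → (30.067,150.759), returning to the start.

Shape 4 is a open polyline drawn with `<path>`. Its stroke #ff00ff means score at S425, F2339. After flipping Y the toolpath is (38.403,124.101) → (32.474,111.630) → (56.087,62.416) → (35.909,86.197).

Shape 5 is a circle drawn with `<circle>`. Its stroke #ff00ff means score at S425, F2339. After flipping Y the toolpath is (61.303,96.127) → (59.326,103.504) → (53.926,108.904) → (46.549,110.881) → (39.172,108.904) → (33.772,103.504) → (31.795,96.127) → (33.772,88.750) → (39.172,83.350) → (46.549,81.373) → (53.926,83.350) → (59.326,88.750) → (61.303,96.127), returning to the start.

G21
G90
G00 X30.423 Y105.244
M4 S212
G01 X31.559 Y97.729 F3500
G01 X24.763 Y94.327
G01 X19.427 Y99.739
G01 X22.925 Y106.486
G01 X30.423 Y105.244
M5
G00 X53.722 Y156.487
M4 S212
G01 X19.424 Y30.977 F3500
G01 X55.161 Y160.022
G01 X58.546 Y127.076
G01 X53.722 Y156.487
M5
G00 X30.067 Y150.759
M4 S212
G01 X49.142 Y134.492 F3500
G01 X57.904 Y131.070
G01 X25.157 Y169.073
G01 X30.067 Y150.759
M5
G00 X38.403 Y124.101
M4 S425
G01 X32.474 Y111.630 F2339
G01 X56.087 Y62.416
G01 X35.909 Y86.197
M5
G00 X61.303 Y96.127
M4 S425
G01 X59.326 Y103.504 F2339
G01 X53.926 Y108.904
G01 X46.549 Y110.881
G01 X39.172 Y108.904
G01 X33.772 Y103.504
G01 X31.795 Y96.127
G01 X33.772 Y88.750
G01 X39.172 Y83.350
G01 X46.549 Y81.373
G01 X53.926 Y83.350
G01 X59.326 Y88.750
G01 X61.303 Y96.127
M5
G00 X0.000 Y0.000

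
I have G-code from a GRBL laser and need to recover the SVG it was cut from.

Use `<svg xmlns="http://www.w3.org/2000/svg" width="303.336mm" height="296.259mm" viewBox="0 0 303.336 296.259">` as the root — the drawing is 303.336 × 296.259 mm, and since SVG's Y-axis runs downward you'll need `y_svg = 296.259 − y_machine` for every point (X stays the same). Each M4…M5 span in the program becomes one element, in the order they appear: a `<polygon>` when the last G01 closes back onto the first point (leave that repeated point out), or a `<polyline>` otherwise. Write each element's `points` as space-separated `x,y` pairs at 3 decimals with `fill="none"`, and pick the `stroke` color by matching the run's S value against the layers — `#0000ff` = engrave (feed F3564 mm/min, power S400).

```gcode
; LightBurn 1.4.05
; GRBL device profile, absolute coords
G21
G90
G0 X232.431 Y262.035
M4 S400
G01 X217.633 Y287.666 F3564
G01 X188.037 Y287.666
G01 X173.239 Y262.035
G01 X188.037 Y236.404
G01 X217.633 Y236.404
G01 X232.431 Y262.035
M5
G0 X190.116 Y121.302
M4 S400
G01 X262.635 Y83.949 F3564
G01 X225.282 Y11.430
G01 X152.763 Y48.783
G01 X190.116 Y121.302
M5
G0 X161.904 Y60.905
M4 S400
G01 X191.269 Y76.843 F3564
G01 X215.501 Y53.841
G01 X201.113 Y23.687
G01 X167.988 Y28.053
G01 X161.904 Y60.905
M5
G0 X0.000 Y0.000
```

<svg xmlns="http://www.w3.org/2000/svg" width="303.336mm" height="296.259mm" viewBox="0 0 303.336 296.259">
  <polygon points="232.431,34.224 217.633,8.593 188.037,8.593 173.239,34.224 188.037,59.855 217.633,59.855" fill="none" stroke="#0000ff"/>
  <polygon points="190.116,174.957 262.635,212.310 225.282,284.829 152.763,247.476" fill="none" stroke="#0000ff"/>
  <polygon points="161.904,235.354 191.269,219.416 215.501,242.418 201.113,272.572 167.988,268.206" fill="none" stroke="#0000ff"/>
</svg>

Each laser-on run becomes one SVG element. Flip Y back into SVG space with y_svg = 296.259 − y_machine. Every run uses S400, so all elements get stroke `#0000ff` (engrave).

Run 1: The run returns to its start, so emit a `<polygon>` with points (Y-flipped): 232.431,34.224 217.633,8.593 188.037,8.593 173.239,34.224 188.037,59.855 217.633,59.855.

Run 2: The run returns to its start, so emit a `<polygon>` with points (Y-flipped): 190.116,174.957 262.635,212.310 225.282,284.829 152.763,247.476.

Run 3: The run returns to its start, so emit a `<polygon>` with points (Y-flipped): 161.904,235.354 191.269,219.416 215.501,242.418 201.113,272.572 167.988,268.206.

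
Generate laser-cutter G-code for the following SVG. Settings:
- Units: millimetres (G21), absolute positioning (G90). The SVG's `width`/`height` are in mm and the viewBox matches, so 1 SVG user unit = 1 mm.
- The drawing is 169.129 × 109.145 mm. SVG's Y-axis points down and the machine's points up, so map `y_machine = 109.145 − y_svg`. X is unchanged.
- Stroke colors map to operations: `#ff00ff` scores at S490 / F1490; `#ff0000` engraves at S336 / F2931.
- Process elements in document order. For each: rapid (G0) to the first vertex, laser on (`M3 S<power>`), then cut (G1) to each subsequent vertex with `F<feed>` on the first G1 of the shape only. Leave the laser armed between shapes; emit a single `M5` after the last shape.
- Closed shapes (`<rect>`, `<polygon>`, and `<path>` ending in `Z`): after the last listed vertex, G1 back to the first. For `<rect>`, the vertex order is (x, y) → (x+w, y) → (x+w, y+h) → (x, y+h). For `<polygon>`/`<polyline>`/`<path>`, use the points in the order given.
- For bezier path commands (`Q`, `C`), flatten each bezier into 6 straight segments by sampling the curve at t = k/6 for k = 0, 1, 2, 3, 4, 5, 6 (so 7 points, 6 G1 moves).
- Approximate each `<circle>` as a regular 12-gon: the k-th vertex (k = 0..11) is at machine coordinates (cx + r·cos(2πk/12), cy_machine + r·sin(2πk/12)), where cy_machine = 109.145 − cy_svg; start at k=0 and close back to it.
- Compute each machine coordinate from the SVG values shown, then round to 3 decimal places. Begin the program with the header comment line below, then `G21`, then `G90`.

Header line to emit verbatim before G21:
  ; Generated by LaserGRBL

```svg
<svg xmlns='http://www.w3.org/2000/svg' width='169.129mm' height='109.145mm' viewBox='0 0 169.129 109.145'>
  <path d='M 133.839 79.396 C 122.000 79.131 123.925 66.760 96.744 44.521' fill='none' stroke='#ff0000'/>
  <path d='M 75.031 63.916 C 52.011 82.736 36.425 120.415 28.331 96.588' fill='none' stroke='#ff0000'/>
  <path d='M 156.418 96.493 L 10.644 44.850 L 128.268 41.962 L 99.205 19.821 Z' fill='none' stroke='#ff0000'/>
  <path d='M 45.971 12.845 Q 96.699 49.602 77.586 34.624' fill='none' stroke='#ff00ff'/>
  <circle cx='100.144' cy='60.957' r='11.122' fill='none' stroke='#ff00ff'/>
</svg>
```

Since the viewBox matches the mm dimensions, user units are millimetres directly. The only transform is the Y-flip y_m = 109.145 − y_svg.

Shape 1 is a cubic bezier drawn with `<path>`. Its stroke #ff0000 means engrave at S336, F2931. After flipping Y the toolpath is (133.839,29.749) → (128.868,30.880) → (125.000,33.966) → (121.045,38.946) → (115.811,45.757) → (108.107,54.337) → (96.744,64.624).

Shape 2 is a cubic bezier drawn with `<path>`. Its stroke #ff0000 means engrave at S336, F2931. After flipping Y the toolpath is (75.031,45.229) → (64.141,34.619) → (54.491,23.099) → (46.084,12.900) → (38.920,6.256) → (33.002,5.397) → (28.331,12.557).

Shape 3 is a closed polygon drawn with `<path>`. Its stroke #ff0000 means engrave at S336, F2931. After flipping Y the toolpath is (156.418,12.652) → (10.644,64.295) → (128.268,67.183) → (99.205,89.324) → (156.418,12.652), returning to the start.

Shape 4 is a quadratic bezier drawn with `<path>`. Its stroke #ff00ff means score at S490, F1490. After flipping Y the toolpath is (45.971,96.300) → (60.940,85.485) → (72.030,77.544) → (79.239,72.477) → (82.568,70.284) → (82.017,70.965) → (77.586,74.521).

Shape 5 is a circle drawn with `<circle>`. Its stroke #ff00ff means score at S490, F1490. After flipping Y the toolpath is (111.266,48.188) → (109.776,53.749) → (105.705,57.820) → (100.144,59.310) → (94.583,57.820) → (90.512,53.749) → (89.022,48.188) → (90.512,42.627) → (94.583,38.556) → (100.144,37.066) → (105.705,38.556) → (109.776,42.627) → (111.266,48.188), returning to the start.

; Generated by LaserGRBL
G21
G90
G0 X133.839 Y29.749
M3 S336
G1 X128.868 Y30.880 F2931
G1 X125.000 Y33.966
G1 X121.045 Y38.946
G1 X115.811 Y45.757
G1 X108.107 Y54.337
G1 X96.744 Y64.624
G0 X75.031 Y45.229
M3 S336
G1 X64.141 Y34.619 F2931
G1 X54.491 Y23.099
G1 X46.084 Y12.900
G1 X38.920 Y6.256
G1 X33.002 Y5.397
G1 X28.331 Y12.557
G0 X156.418 Y12.652
M3 S336
G1 X10.644 Y64.295 F2931
G1 X128.268 Y67.183
G1 X99.205 Y89.324
G1 X156.418 Y12.652
G0 X45.971 Y96.300
M3 S490
G1 X60.940 Y85.485 F1490
G1 X72.030 Y77.544
G1 X79.239 Y72.477
G1 X82.568 Y70.284
G1 X82.017 Y70.965
G1 X77.586 Y74.521
G0 X111.266 Y48.188
M3 S490
G1 X109.776 Y53.749 F1490
G1 X105.705 Y57.820
G1 X100.144 Y59.310
G1 X94.583 Y57.820
G1 X90.512 Y53.749
G1 X89.022 Y48.188
G1 X90.512 Y42.627
G1 X94.583 Y38.556
G1 X100.144 Y37.066
G1 X105.705 Y38.556
G1 X109.776 Y42.627
G1 X111.266 Y48.188
M5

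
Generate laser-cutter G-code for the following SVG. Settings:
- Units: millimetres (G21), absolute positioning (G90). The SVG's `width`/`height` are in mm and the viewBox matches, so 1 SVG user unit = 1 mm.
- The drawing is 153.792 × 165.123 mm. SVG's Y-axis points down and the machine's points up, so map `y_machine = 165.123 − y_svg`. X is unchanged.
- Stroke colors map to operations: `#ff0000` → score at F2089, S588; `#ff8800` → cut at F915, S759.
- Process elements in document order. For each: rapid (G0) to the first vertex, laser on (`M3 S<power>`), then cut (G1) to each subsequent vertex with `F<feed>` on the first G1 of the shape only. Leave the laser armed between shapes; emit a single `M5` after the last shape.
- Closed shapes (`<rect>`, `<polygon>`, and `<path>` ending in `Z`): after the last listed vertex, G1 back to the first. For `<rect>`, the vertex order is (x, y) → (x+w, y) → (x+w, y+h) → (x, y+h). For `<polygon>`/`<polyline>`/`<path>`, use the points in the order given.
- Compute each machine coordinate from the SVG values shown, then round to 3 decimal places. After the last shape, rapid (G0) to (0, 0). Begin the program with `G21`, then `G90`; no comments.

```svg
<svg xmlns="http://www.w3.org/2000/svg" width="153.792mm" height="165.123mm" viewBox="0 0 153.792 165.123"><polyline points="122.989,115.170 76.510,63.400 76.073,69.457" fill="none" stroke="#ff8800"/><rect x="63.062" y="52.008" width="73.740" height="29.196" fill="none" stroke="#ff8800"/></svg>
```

Since the viewBox matches the mm dimensions, user units are millimetres directly. The only transform is the Y-flip y_m = 165.123 − y_svg.

Shape 1 is a open polyline drawn with `<polyline>`. Its stroke #ff8800 means cut at S759, F915. After flipping Y the toolpath is (122.989,49.953) → (76.510,101.723) → (76.073,95.666).

Shape 2 is a rectangle drawn with `<rect>`. Its stroke #ff8800 means cut at S759, F915. After flipping Y the toolpath is (63.062,113.115) → (136.802,113.115) → (136.802,83.919) → (63.062,83.919) → (63.062,113.115), returning to the start.

G21
G90
G0 X122.989 Y49.953
M3 S759
G1 X76.510 Y101.723 F915
G1 X76.073 Y95.666
G0 X63.062 Y113.115
M3 S759
G1 X136.802 Y113.115 F915
G1 X136.802 Y83.919
G1 X63.062 Y83.919
G1 X63.062 Y113.115
M5
G0 X0.000 Y0.000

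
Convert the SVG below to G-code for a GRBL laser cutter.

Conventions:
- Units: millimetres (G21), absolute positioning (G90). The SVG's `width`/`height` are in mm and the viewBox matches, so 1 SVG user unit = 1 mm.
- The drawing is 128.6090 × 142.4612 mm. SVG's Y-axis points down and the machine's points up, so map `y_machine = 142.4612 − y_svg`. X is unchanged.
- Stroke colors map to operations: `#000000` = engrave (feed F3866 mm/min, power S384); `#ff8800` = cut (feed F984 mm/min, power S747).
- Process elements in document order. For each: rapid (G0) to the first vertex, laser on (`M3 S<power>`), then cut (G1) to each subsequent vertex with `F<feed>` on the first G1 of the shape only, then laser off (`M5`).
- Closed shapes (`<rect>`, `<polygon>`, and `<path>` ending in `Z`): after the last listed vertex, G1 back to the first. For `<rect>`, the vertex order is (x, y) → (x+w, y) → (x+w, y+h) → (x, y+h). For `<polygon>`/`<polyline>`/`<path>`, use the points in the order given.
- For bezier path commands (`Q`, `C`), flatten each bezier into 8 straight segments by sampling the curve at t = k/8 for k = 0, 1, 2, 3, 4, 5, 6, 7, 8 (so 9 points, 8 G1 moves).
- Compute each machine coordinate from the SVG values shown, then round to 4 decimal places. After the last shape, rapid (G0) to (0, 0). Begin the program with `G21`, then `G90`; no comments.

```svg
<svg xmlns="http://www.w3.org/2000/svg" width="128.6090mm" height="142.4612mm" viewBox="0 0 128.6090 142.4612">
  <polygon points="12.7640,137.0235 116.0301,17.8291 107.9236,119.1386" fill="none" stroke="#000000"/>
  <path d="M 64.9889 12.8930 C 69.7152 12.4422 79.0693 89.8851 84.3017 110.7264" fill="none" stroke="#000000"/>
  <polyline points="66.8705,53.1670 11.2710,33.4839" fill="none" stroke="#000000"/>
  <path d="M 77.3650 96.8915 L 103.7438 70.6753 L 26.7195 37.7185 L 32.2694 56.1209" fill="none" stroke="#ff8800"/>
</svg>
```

G21
G90
G0 X12.7640 Y5.4377
M3 S384
G1 X116.0301 Y124.6321 F3866
G1 X107.9236 Y23.3226
G1 X12.7640 Y5.4377
M5
G0 X64.9889 Y129.5682
M3 S384
G1 X66.9611 Y126.3487 F3866
G1 X69.2646 Y117.4027
G1 X71.7969 Y104.3065
G1 X74.4555 Y88.6360
G1 X77.1378 Y71.9675
G1 X79.7413 Y55.8771
G1 X82.1634 Y41.9408
G1 X84.3017 Y31.7348
M5
G0 X66.8705 Y89.2942
M3 S384
G1 X11.2710 Y108.9773 F3866
M5
G0 X77.3650 Y45.5697
M3 S747
G1 X103.7438 Y71.7859 F984
G1 X26.7195 Y104.7427
G1 X32.2694 Y86.3403
M5
G0 X0.0000 Y0.0000

1 u = 1 mm; y_m = 142.4612 − y.

[1] `<polygon>` closed polygon, #000000→engrave S384 F3866: (12.7640,5.4377) → (116.0301,124.6321) → (107.9236,23.3226) → (12.7640,5.4377) (closed)

[2] `<path>` cubic bezier, #000000→engrave S384 F3866: (64.9889,129.5682) → (66.9611,126.3487) → (69.2646,117.4027) → (71.7969,104.3065) → (74.4555,88.6360) → (77.1378,71.9675) → (79.7413,55.8771) → (82.1634,41.9408) → (84.3017,31.7348)

[3] `<polyline>` line segment, #000000→engrave S384 F3866: (66.8705,89.2942) → (11.2710,108.9773)

[4] `<path>` open polyline, #ff8800→cut S747 F984: (77.3650,45.5697) → (103.7438,71.7859) → (26.7195,104.7427) → (32.2694,86.3403)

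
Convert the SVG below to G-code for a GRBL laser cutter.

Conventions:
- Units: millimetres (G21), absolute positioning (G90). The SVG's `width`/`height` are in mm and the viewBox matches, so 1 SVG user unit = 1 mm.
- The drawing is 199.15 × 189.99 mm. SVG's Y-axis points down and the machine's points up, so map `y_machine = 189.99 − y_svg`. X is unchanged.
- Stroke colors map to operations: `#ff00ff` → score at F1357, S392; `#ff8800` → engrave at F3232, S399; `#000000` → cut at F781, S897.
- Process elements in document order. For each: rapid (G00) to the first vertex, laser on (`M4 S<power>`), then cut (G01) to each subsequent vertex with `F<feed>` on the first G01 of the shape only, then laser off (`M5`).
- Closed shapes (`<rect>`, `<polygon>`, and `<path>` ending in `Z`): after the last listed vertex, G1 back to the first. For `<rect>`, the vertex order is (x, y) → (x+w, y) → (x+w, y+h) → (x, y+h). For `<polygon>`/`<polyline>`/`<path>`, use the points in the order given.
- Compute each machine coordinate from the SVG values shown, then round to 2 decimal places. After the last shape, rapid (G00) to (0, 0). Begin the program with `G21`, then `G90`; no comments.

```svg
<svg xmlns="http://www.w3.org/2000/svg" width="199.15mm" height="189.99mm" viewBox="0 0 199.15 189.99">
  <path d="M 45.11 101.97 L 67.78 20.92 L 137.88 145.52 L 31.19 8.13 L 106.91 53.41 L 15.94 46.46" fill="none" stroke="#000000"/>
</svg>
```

G21
G90
G00 X45.11 Y88.02
M4 S897
G01 X67.78 Y169.07 F781
G01 X137.88 Y44.47
G01 X31.19 Y181.86
G01 X106.91 Y136.58
G01 X15.94 Y143.53
M5
G00 X0.00 Y0.00

Since the viewBox matches the mm dimensions, user units are millimetres directly. The only transform is the Y-flip y_m = 189.99 − y_svg.

Shape 1 is a open polyline drawn with `<path>`. Its stroke #000000 means cut at S897, F781. After flipping Y the toolpath is (45.11,88.02) → (67.78,169.07) → (137.88,44.47) → (31.19,181.86) → (106.91,136.58) → (15.94,143.53).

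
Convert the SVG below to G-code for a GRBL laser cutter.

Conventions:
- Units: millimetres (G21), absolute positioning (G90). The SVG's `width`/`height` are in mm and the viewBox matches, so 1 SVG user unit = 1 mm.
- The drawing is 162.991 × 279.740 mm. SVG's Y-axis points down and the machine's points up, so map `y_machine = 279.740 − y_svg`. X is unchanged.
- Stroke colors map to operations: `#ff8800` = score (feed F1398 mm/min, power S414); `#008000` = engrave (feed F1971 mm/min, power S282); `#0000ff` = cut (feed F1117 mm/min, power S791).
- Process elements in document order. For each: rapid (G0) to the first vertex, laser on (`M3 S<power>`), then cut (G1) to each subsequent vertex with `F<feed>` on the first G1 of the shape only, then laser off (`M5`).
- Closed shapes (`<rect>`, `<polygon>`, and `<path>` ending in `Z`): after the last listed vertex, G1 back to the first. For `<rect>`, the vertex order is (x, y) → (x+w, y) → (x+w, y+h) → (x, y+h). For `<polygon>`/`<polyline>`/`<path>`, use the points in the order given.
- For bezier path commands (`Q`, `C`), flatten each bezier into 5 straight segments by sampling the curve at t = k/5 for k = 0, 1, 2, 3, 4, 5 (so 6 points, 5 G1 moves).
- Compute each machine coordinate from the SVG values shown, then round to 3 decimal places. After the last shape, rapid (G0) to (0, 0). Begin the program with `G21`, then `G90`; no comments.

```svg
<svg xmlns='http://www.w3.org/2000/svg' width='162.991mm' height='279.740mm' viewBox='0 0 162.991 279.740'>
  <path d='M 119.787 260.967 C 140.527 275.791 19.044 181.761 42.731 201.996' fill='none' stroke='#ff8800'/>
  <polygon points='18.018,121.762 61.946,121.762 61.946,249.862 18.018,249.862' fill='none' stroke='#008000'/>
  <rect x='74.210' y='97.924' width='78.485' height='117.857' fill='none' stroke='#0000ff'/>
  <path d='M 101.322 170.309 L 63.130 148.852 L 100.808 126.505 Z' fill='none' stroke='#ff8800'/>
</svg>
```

G21
G90
G0 X119.787 Y18.773
M3 S414
G1 X117.463 Y21.156 F1398
G1 X94.801 Y38.955
G1 X65.595 Y61.458
G1 X43.640 Y77.958
G1 X42.731 Y77.744
M5
G0 X18.018 Y157.978
M3 S282
G1 X61.946 Y157.978 F1971
G1 X61.946 Y29.878
G1 X18.018 Y29.878
G1 X18.018 Y157.978
M5
G0 X74.210 Y181.816
M3 S791
G1 X152.695 Y181.816 F1117
G1 X152.695 Y63.959
G1 X74.210 Y63.959
G1 X74.210 Y181.816
M5
G0 X101.322 Y109.431
M3 S414
G1 X63.130 Y130.888 F1398
G1 X100.808 Y153.235
G1 X101.322 Y109.431
M5
G0 X0.000 Y0.000

1 u = 1 mm; y_m = 279.740 − y.

[1] `<path>` cubic bezier, #ff8800→score S414 F1398: (119.787,18.773) → (117.463,21.156) → (94.801,38.955) → (65.595,61.458) → (43.640,77.958) → (42.731,77.744)

[2] `<polygon>` rectangle, #008000→engrave S282 F1971: (18.018,157.978) → (61.946,157.978) → (61.946,29.878) → (18.018,29.878) → (18.018,157.978) (closed)

[3] `<rect>` rectangle, #0000ff→cut S791 F1117: (74.210,181.816) → (152.695,181.816) → (152.695,63.959) → (74.210,63.959) → (74.210,181.816) (closed)

[4] `<path>` regular polygon, #ff8800→score S414 F1398: (101.322,109.431) → (63.130,130.888) → (100.808,153.235) → (101.322,109.431) (closed)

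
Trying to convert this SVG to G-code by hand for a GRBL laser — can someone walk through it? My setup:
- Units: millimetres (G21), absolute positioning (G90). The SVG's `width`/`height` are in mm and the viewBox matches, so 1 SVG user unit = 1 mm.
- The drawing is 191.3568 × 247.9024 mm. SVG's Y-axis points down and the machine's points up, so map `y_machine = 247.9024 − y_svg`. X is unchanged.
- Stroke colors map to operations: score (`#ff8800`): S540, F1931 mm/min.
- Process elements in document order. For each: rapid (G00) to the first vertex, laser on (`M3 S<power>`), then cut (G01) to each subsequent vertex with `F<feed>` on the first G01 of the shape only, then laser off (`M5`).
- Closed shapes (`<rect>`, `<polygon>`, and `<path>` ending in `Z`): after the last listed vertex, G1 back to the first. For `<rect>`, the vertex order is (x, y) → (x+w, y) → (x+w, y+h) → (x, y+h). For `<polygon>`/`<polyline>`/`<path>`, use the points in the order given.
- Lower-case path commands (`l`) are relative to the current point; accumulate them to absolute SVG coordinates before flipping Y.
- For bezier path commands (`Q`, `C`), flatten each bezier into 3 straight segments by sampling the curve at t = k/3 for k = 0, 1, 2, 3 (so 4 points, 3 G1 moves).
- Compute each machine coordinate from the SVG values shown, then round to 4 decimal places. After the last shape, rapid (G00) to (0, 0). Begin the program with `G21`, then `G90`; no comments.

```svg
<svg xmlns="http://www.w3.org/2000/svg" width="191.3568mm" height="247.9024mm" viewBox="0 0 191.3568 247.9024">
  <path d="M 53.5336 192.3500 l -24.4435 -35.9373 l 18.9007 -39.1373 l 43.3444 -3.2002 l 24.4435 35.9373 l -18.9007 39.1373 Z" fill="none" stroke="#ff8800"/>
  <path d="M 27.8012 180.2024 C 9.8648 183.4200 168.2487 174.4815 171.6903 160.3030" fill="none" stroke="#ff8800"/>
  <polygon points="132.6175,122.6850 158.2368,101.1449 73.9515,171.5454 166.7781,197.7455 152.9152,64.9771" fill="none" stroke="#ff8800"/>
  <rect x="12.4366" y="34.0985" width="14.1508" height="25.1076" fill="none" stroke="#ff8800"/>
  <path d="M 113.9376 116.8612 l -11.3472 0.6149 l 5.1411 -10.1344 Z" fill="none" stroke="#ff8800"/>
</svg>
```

G21
G90
G00 X53.5336 Y55.5524
M3 S540
G01 X29.0901 Y91.4897 F1931
G01 X47.9908 Y130.6270
G01 X91.3352 Y133.8272
G01 X115.7787 Y97.8899
G01 X96.8780 Y58.7526
G01 X53.5336 Y55.5524
M5
G00 X27.8012 Y67.7000
M3 S540
G01 X56.3692 Y68.2783 F1931
G01 X128.8703 Y75.4237
G01 X171.6903 Y87.5994
M5
G00 X132.6175 Y125.2174
M3 S540
G01 X158.2368 Y146.7575 F1931
G01 X73.9515 Y76.3570
G01 X166.7781 Y50.1569
G01 X152.9152 Y182.9253
G01 X132.6175 Y125.2174
M5
G00 X12.4366 Y213.8039
M3 S540
G01 X26.5874 Y213.8039 F1931
G01 X26.5874 Y188.6963
G01 X12.4366 Y188.6963
G01 X12.4366 Y213.8039
M5
G00 X113.9376 Y131.0412
M3 S540
G01 X102.5904 Y130.4263 F1931
G01 X107.7315 Y140.5607
G01 X113.9376 Y131.0412
M5
G00 X0.0000 Y0.0000

Since the viewBox matches the mm dimensions, user units are millimetres directly. The only transform is the Y-flip y_m = 247.9024 − y_svg.

Shape 1 is a regular polygon drawn with `<path>`. Its stroke #ff8800 means score at S540, F1931. After flipping Y the toolpath is (53.5336,55.5524) → (29.0901,91.4897) → (47.9908,130.6270) → (91.3352,133.8272) → (115.7787,97.8899) → (96.8780,58.7526) → (53.5336,55.5524), returning to the start.

Shape 2 is a cubic bezier drawn with `<path>`. Its stroke #ff8800 means score at S540, F1931. After flipping Y the toolpath is (27.8012,67.7000) → (56.3692,68.2783) → (128.8703,75.4237) → (171.6903,87.5994).

Shape 3 is a closed polygon drawn with `<polygon>`. Its stroke #ff8800 means score at S540, F1931. After flipping Y the toolpath is (132.6175,125.2174) → (158.2368,146.7575) → (73.9515,76.3570) → (166.7781,50.1569) → (152.9152,182.9253) → (132.6175,125.2174), returning to the start.

Shape 4 is a rectangle drawn with `<rect>`. Its stroke #ff8800 means score at S540, F1931. After flipping Y the toolpath is (12.4366,213.8039) → (26.5874,213.8039) → (26.5874,188.6963) → (12.4366,188.6963) → (12.4366,213.8039), returning to the start.

Shape 5 is a regular polygon drawn with `<path>`. Its stroke #ff8800 means score at S540, F1931. After flipping Y the toolpath is (113.9376,131.0412) → (102.5904,130.4263) → (107.7315,140.5607) → (113.9376,131.0412), returning to the start.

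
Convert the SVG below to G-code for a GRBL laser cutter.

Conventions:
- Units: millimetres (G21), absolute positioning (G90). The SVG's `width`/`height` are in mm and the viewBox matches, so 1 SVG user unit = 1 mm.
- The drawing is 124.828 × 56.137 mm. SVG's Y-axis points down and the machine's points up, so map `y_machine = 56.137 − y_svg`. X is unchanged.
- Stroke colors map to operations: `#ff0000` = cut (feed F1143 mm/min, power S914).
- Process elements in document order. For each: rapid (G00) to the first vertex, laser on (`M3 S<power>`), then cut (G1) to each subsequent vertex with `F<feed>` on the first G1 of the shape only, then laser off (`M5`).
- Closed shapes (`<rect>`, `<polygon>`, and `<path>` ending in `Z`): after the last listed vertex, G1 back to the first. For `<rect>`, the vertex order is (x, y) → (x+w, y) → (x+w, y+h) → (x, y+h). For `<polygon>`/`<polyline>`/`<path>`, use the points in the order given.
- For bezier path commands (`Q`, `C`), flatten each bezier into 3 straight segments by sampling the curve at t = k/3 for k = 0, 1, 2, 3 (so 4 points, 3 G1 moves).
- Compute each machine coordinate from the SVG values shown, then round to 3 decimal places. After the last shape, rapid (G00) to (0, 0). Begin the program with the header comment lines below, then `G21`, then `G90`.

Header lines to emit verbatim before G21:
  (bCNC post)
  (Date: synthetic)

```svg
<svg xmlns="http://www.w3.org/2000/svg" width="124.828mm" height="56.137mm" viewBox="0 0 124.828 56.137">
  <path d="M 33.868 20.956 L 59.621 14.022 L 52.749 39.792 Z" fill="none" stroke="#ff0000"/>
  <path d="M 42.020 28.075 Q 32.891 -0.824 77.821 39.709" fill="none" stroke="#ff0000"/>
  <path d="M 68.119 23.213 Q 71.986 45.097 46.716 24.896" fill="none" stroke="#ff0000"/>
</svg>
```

1 u = 1 mm; y_m = 56.137 − y.

[1] `<path>` regular polygon, #ff0000→cut S914 F1143: (33.868,35.181) → (59.621,42.115) → (52.749,16.345) → (33.868,35.181) (closed)

[2] `<path>` quadratic bezier, #ff0000→cut S914 F1143: (42.020,28.062) → (41.941,39.613) → (53.874,35.735) → (77.821,16.428)

[3] `<path>` quadratic bezier, #ff0000→cut S914 F1143: (68.119,32.924) → (67.460,23.011) → (60.325,22.450) → (46.716,31.241)

(bCNC post)
(Date: synthetic)
G21
G90
G00 X33.868 Y35.181
M3 S914
G1 X59.621 Y42.115 F1143
G1 X52.749 Y16.345
G1 X33.868 Y35.181
M5
G00 X42.020 Y28.062
M3 S914
G1 X41.941 Y39.613 F1143
G1 X53.874 Y35.735
G1 X77.821 Y16.428
M5
G00 X68.119 Y32.924
M3 S914
G1 X67.460 Y23.011 F1143
G1 X60.325 Y22.450
G1 X46.716 Y31.241
M5
G00 X0.000 Y0.000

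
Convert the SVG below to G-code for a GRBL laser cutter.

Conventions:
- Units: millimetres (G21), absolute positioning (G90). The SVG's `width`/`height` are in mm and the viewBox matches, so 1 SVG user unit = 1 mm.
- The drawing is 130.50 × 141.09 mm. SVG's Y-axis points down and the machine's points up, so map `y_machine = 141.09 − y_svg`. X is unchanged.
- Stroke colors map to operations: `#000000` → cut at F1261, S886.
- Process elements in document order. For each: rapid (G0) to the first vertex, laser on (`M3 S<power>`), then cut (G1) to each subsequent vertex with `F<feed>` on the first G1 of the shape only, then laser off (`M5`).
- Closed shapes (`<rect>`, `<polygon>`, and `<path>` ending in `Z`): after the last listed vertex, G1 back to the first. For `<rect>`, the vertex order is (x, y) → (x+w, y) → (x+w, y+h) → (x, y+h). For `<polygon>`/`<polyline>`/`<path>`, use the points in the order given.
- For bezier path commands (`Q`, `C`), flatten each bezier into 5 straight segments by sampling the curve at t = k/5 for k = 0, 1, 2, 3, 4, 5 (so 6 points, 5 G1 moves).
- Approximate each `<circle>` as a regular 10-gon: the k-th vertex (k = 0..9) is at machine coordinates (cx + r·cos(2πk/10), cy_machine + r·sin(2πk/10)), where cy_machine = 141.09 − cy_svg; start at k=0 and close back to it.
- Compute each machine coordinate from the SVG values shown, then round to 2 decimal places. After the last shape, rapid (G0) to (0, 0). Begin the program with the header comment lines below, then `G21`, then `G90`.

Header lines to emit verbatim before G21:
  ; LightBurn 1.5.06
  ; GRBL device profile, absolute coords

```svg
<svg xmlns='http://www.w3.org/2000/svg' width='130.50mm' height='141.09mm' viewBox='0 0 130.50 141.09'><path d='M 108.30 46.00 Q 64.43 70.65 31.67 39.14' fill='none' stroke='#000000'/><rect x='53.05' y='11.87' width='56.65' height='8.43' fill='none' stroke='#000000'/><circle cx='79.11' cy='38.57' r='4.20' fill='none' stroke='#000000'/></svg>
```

; LightBurn 1.5.06
; GRBL device profile, absolute coords
G21
G90
G0 X108.30 Y95.09
M3 S886
G1 X91.20 Y87.48 F1261
G1 X74.98 Y84.36
G1 X59.66 Y85.73
G1 X45.22 Y91.59
G1 X31.67 Y101.95
M5
G0 X53.05 Y129.22
M3 S886
G1 X109.70 Y129.22 F1261
G1 X109.70 Y120.79
G1 X53.05 Y120.79
G1 X53.05 Y129.22
M5
G0 X83.31 Y102.52
M3 S886
G1 X82.51 Y104.99 F1261
G1 X80.41 Y106.51
G1 X77.81 Y106.51
G1 X75.71 Y104.99
G1 X74.91 Y102.52
G1 X75.71 Y100.05
G1 X77.81 Y98.53
G1 X80.41 Y98.53
G1 X82.51 Y100.05
G1 X83.31 Y102.52
M5
G0 X0.00 Y0.00

viewBox `0 0 130.50 141.09` with mm width/height → 1 unit = 1 mm. Flip: y_m = 141.09 − y_svg.

**Shape 1** — `<path>` quadratic bezier, stroke `#000000` → cut (S886, F1261). Control points (SVG): P0=(108.30,46.00), P1=(64.43,70.65), P2=(31.67,39.14); sampled at t=k/5. Machine vertices: (108.30,95.09) → (91.20,87.48) → (74.98,84.36) → (59.66,85.73) → (45.22,91.59) → (31.67,101.95). Open path.

**Shape 2** — `<rect>` rectangle, stroke `#000000` → cut (S886, F1261). Machine vertices: (53.05,129.22) → (109.70,129.22) → (109.70,120.79) → (53.05,120.79) → (53.05,129.22). Closed: final G1 returns to the first vertex.

**Shape 3** — `<circle>` circle, stroke `#000000` → cut (S886, F1261). Machine vertices: (83.31,102.52) → (82.51,104.99) → (80.41,106.51) → (77.81,106.51) → (75.71,104.99) → (74.91,102.52) → (75.71,100.05) → (77.81,98.53) → (80.41,98.53) → (82.51,100.05) → (83.31,102.52). Closed: final G1 returns to the first vertex.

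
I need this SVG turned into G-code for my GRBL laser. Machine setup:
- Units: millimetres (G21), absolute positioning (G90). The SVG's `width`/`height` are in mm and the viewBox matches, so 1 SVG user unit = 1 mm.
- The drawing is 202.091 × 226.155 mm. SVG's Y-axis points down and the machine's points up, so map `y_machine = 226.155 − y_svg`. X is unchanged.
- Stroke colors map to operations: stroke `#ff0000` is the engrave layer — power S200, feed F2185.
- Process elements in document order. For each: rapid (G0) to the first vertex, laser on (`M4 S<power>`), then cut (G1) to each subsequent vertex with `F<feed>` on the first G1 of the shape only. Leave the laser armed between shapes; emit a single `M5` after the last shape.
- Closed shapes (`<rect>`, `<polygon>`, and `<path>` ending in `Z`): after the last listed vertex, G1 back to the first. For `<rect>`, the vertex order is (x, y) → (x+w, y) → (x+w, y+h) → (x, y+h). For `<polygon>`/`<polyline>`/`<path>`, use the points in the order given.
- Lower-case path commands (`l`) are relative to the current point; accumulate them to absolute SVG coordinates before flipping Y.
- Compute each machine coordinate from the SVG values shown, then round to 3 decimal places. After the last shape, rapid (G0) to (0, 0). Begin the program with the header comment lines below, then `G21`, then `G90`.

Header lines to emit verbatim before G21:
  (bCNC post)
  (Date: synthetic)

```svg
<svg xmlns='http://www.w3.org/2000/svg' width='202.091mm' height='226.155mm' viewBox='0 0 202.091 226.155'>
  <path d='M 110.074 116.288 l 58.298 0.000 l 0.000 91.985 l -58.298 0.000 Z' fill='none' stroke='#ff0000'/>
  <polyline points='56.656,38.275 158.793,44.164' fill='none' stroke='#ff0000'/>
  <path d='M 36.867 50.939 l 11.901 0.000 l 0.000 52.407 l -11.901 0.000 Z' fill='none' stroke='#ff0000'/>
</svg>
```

1 u = 1 mm; y_m = 226.155 − y.

[1] `<path>` rectangle, #ff0000→engrave S200 F2185: (110.074,109.867) → (168.372,109.867) → (168.372,17.882) → (110.074,17.882) → (110.074,109.867) (closed)

[2] `<polyline>` line segment, #ff0000→engrave S200 F2185: (56.656,187.880) → (158.793,181.991)

[3] `<path>` rectangle, #ff0000→engrave S200 F2185: (36.867,175.216) → (48.768,175.216) → (48.768,122.809) → (36.867,122.809) → (36.867,175.216) (closed)

(bCNC post)
(Date: synthetic)
G21
G90
G0 X110.074 Y109.867
M4 S200
G1 X168.372 Y109.867 F2185
G1 X168.372 Y17.882
G1 X110.074 Y17.882
G1 X110.074 Y109.867
G0 X56.656 Y187.880
M4 S200
G1 X158.793 Y181.991 F2185
G0 X36.867 Y175.216
M4 S200
G1 X48.768 Y175.216 F2185
G1 X48.768 Y122.809
G1 X36.867 Y122.809
G1 X36.867 Y175.216
M5
G0 X0.000 Y0.000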